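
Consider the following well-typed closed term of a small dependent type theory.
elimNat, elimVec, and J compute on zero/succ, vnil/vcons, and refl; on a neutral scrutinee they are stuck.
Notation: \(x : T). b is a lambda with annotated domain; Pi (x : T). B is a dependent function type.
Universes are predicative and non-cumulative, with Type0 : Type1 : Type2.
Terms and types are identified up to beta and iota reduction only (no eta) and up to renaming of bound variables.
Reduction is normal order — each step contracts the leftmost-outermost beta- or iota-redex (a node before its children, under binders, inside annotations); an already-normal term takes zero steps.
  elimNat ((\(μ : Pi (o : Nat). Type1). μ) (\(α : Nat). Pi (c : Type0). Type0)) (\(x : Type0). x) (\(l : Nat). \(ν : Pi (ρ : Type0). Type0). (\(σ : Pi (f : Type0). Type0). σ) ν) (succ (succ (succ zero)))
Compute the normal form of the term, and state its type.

normal form:
  \(μ : Type0). μ
the term's type:
  Pi (μ : Type0). Type0


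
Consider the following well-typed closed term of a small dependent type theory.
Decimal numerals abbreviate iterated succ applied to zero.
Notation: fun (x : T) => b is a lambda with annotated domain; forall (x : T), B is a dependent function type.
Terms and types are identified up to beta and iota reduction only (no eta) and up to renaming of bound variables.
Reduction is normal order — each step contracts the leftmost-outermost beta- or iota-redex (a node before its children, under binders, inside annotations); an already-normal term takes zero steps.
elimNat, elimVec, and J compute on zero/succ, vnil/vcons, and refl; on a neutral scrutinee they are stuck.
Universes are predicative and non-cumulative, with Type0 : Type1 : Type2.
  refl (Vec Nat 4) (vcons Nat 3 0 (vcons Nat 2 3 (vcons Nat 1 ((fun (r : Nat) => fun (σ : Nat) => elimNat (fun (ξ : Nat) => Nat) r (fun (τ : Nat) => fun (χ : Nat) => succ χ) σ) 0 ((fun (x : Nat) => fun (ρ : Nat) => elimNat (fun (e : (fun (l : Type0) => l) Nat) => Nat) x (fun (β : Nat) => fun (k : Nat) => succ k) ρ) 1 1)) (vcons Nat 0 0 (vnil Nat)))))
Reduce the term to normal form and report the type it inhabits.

resulting normal form:
  refl (Vec Nat 4) (vcons Nat 3 0 (vcons Nat 2 3 (vcons Nat 1 2 (vcons Nat 0 0 (vnil Nat)))))
inferred type:
  Eq (Vec Nat 4) (vcons Nat 3 0 (vcons Nat 2 3 (vcons Nat 1 2 (vcons Nat 0 0 (vnil Nat))))) (vcons Nat 3 0 (vcons Nat 2 3 (vcons Nat 1 2 (vcons Nat 0 0 (vnil Nat)))))
observation: 15 normal-order steps normalize the term, beginning with a beta-redex.


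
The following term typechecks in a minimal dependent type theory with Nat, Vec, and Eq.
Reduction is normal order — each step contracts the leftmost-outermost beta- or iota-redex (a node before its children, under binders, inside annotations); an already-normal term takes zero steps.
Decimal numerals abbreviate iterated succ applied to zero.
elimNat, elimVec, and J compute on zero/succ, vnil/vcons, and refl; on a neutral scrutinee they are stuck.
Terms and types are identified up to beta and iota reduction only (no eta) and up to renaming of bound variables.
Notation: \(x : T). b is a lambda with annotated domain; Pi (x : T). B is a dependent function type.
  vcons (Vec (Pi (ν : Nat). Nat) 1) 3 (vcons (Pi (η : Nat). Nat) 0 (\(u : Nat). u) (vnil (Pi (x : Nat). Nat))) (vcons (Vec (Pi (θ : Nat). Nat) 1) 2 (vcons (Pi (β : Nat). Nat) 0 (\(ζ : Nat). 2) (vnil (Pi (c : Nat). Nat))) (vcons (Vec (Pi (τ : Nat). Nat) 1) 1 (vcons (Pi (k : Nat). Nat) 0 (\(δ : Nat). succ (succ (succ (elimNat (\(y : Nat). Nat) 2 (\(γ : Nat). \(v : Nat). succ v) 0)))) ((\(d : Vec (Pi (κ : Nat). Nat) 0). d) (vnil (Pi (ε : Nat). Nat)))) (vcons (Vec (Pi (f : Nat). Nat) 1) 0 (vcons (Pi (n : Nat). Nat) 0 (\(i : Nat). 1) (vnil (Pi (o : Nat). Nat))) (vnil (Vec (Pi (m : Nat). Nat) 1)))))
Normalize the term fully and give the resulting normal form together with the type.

normal form:
  vcons (Vec (Pi (ν : Nat). Nat) 1) 3 (vcons (Pi (η : Nat). Nat) 0 (\(u : Nat). u) (vnil (Pi (x : Nat). Nat))) (vcons (Vec (Pi (θ : Nat). Nat) 1) 2 (vcons (Pi (β : Nat). Nat) 0 (\(ζ : Nat). 2) (vnil (Pi (c : Nat). Nat))) (vcons (Vec (Pi (τ : Nat). Nat) 1) 1 (vcons (Pi (k : Nat). Nat) 0 (\(δ : Nat). 5) (vnil (Pi (y : Nat). Nat))) (vcons (Vec (Pi (γ : Nat). Nat) 1) 0 (vcons (Pi (v : Nat). Nat) 0 (\(d : Nat). 1) (vnil (Pi (κ : Nat). Nat))) (vnil (Vec (Pi (ε : Nat). Nat) 1)))))
inferred type:
  Vec (Vec (Pi (ν : Nat). Nat) 1) 4
observation: the leftmost-outermost redex is an elimNat iota-redex, and normalization takes 2 steps.


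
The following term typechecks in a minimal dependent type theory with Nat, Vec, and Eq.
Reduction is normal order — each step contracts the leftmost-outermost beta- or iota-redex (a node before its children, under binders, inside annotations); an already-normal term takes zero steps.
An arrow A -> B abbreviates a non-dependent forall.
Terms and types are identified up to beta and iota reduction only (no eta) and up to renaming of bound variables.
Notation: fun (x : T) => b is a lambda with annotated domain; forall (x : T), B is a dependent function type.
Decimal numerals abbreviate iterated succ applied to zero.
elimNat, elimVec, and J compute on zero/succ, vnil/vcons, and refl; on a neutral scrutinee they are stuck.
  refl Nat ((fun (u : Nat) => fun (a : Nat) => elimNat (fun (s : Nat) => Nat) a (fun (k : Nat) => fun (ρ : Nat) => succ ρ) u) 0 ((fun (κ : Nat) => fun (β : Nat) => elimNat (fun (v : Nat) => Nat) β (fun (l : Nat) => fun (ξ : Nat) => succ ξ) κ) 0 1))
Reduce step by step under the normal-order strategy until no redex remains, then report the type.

reduction (normal order):
  refl Nat ((fun (u : Nat) => fun (a : Nat) => elimNat (fun (s : Nat) => Nat) a (fun (k : Nat) => fun (ρ : Nat) => succ ρ) u) 0 ((fun (κ : Nat) => fun (β : Nat) => elimNat (fun (v : Nat) => Nat) β (fun (l : Nat) => fun (ξ : Nat) => succ ξ) κ) 0 1))
  ~> refl Nat ((fun (u : Nat) => elimNat (fun (a : Nat) => Nat) u (fun (s : Nat) => fun (k : Nat) => succ k) 0) ((fun (ρ : Nat) => fun (κ : Nat) => elimNat (fun (β : Nat) => Nat) κ (fun (v : Nat) => fun (l : Nat) => succ l) ρ) 0 1))
  ~> refl Nat (elimNat (fun (u : Nat) => Nat) ((fun (a : Nat) => fun (s : Nat) => elimNat (fun (k : Nat) => Nat) s (fun (ρ : Nat) => fun (κ : Nat) => succ κ) a) 0 1) (fun (β : Nat) => fun (v : Nat) => succ v) 0)
  ~> refl Nat ((fun (u : Nat) => fun (a : Nat) => elimNat (fun (s : Nat) => Nat) a (fun (k : Nat) => fun (ρ : Nat) => succ ρ) u) 0 1)
  ~> refl Nat ((fun (u : Nat) => elimNat (fun (a : Nat) => Nat) u (fun (s : Nat) => fun (k : Nat) => succ k) 0) 1)
  ~> refl Nat (elimNat (fun (u : Nat) => Nat) 1 (fun (a : Nat) => fun (s : Nat) => succ s) 0)
  ~> refl Nat 1
inferred type:
  Eq Nat 1 1


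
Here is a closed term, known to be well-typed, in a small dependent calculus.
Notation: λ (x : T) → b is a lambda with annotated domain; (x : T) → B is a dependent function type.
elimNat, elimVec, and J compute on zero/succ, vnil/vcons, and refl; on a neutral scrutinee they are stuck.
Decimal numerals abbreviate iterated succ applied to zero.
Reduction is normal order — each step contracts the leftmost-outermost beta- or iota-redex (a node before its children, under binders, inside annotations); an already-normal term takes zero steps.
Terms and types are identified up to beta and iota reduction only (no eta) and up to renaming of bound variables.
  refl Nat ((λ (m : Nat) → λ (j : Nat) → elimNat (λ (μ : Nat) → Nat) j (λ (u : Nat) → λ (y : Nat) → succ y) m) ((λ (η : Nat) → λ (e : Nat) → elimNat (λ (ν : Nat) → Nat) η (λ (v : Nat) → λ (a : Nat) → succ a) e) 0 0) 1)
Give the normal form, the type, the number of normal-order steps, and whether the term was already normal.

normal form:
  refl Nat 1
the term's type:
  Eq Nat 1 1
normal-order step count: 6
started in normal form: no
first redex: a beta-redex


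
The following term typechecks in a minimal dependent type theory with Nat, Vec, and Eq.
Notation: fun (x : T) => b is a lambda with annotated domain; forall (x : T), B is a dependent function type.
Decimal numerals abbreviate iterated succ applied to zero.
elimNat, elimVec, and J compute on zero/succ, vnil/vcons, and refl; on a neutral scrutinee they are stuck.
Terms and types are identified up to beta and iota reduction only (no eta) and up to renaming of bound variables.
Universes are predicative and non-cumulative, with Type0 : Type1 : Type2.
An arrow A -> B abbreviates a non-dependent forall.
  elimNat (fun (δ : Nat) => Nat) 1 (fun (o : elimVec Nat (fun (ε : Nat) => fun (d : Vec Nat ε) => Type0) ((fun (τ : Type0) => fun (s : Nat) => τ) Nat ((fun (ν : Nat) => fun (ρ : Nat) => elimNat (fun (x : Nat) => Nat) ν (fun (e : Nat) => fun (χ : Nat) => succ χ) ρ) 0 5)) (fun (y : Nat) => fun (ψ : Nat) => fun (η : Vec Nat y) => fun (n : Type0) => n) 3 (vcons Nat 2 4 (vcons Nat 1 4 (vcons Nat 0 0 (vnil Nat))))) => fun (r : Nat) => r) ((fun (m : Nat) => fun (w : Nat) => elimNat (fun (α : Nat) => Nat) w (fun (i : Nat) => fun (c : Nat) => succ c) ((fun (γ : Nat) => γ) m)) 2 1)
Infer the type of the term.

inferred type:
  Nat


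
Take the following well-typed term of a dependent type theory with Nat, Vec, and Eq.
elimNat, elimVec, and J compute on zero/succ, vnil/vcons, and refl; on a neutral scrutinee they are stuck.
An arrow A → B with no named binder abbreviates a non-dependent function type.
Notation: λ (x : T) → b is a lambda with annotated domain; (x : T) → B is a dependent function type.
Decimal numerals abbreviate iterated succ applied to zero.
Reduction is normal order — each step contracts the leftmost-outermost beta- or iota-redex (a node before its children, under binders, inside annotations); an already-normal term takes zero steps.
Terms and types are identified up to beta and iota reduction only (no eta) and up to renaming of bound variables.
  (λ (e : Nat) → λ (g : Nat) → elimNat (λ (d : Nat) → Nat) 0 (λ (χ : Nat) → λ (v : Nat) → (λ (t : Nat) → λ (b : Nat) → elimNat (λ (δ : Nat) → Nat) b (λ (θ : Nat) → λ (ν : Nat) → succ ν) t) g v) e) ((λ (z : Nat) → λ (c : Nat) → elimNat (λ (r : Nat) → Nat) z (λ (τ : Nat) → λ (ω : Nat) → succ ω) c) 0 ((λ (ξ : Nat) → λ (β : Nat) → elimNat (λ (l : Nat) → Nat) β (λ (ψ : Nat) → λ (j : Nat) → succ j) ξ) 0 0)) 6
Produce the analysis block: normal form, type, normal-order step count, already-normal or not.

resulting normal form:
  0
the term's type:
  Nat
reduction steps (normal order): 30
started in normal form: no
first contracted redex: a beta-redex


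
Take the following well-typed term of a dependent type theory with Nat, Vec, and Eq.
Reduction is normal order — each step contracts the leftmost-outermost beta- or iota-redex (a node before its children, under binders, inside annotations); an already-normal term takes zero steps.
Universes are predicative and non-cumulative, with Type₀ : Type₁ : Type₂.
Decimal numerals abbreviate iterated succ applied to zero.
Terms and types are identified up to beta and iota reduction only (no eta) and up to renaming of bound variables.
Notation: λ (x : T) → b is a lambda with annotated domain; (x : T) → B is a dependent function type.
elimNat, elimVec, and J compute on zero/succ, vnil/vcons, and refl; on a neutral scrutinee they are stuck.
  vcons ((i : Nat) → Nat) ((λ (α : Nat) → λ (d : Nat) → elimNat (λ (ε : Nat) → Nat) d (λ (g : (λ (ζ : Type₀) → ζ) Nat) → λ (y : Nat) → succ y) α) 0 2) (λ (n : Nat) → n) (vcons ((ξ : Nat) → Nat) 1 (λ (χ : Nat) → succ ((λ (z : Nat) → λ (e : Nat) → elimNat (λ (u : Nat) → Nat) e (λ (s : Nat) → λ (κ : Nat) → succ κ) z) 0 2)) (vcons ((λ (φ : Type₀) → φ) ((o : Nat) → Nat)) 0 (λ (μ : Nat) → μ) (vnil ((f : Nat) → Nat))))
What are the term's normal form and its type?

reduced normal form:
  vcons ((i : Nat) → Nat) 2 (λ (α : Nat) → α) (vcons ((d : Nat) → Nat) 1 (λ (ε : Nat) → 3) (vcons ((g : Nat) → Nat) 0 (λ (ζ : Nat) → ζ) (vnil ((y : Nat) → Nat))))
inferred type:
  Vec ((i : Nat) → Nat) 3
observation: the first redex contracted is a beta-redex; the normal form is reached in 7 normal-order steps.


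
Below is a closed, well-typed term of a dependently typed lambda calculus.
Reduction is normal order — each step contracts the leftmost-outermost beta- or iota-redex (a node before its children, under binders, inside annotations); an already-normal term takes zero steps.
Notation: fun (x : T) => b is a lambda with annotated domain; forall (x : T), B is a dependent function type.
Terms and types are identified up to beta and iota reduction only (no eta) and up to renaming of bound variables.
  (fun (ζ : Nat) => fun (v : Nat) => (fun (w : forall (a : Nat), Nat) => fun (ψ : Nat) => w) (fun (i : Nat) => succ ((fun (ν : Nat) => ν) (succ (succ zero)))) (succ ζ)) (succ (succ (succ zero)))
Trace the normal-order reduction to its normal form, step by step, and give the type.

normal-order reduction sequence:
  (fun (ζ : Nat) => fun (v : Nat) => (fun (w : forall (a : Nat), Nat) => fun (ψ : Nat) => w) (fun (i : Nat) => succ ((fun (ν : Nat) => ν) (succ (succ zero)))) (succ ζ)) (succ (succ (succ zero)))
  ~> fun (ζ : Nat) => (fun (v : forall (w : Nat), Nat) => fun (a : Nat) => v) (fun (ψ : Nat) => succ ((fun (i : Nat) => i) (succ (succ zero)))) (succ (succ (succ (succ zero))))
  ~> fun (ζ : Nat) => (fun (v : Nat) => fun (w : Nat) => succ ((fun (a : Nat) => a) (succ (succ zero)))) (succ (succ (succ (succ zero))))
  ~> fun (ζ : Nat) => fun (v : Nat) => succ ((fun (w : Nat) => w) (succ (succ zero)))
  ~> fun (ζ : Nat) => fun (v : Nat) => succ (succ (succ zero))
type:
  forall (ζ : Nat), forall (v : Nat), Nat


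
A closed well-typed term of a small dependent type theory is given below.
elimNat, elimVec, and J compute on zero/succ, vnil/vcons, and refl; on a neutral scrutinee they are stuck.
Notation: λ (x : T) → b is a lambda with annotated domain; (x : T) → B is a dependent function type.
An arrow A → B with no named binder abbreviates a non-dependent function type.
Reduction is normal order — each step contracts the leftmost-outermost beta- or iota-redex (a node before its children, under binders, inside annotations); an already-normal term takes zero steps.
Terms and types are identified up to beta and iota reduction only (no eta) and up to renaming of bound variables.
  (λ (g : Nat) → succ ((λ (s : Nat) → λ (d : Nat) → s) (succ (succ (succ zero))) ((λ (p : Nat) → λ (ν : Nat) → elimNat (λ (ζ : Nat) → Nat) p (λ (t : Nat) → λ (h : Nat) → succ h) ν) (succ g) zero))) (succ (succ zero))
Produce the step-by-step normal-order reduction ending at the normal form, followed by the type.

reduction (normal order):
  (λ (g : Nat) → succ ((λ (s : Nat) → λ (d : Nat) → s) (succ (succ (succ zero))) ((λ (p : Nat) → λ (ν : Nat) → elimNat (λ (ζ : Nat) → Nat) p (λ (t : Nat) → λ (h : Nat) → succ h) ν) (succ g) zero))) (succ (succ zero))
  ~> succ ((λ (g : Nat) → λ (s : Nat) → g) (succ (succ (succ zero))) ((λ (d : Nat) → λ (p : Nat) → elimNat (λ (ν : Nat) → Nat) d (λ (ζ : Nat) → λ (t : Nat) → succ t) p) (succ (succ (succ zero))) zero))
  ~> succ ((λ (g : Nat) → succ (succ (succ zero))) ((λ (s : Nat) → λ (d : Nat) → elimNat (λ (p : Nat) → Nat) s (λ (ν : Nat) → λ (ζ : Nat) → succ ζ) d) (succ (succ (succ zero))) zero))
  ~> succ (succ (succ (succ zero)))
type:
  Nat


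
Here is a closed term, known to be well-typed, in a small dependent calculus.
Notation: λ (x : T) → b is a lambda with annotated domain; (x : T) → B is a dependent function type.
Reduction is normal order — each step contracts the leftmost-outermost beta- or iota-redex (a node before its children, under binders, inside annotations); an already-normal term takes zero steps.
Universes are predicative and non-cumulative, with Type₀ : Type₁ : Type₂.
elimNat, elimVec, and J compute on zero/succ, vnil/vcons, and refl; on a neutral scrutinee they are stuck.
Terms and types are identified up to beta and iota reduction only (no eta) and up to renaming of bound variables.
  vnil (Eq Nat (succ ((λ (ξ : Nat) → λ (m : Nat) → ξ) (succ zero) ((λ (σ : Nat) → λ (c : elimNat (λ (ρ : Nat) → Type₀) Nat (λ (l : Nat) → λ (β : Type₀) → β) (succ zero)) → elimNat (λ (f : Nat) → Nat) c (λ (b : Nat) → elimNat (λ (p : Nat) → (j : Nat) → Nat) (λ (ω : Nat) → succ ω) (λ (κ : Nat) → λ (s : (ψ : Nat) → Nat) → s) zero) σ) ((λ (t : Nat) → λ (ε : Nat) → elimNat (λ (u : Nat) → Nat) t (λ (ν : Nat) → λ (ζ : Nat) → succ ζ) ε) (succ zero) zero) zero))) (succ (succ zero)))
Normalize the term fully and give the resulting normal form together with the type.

normal form:
  vnil (Eq Nat (succ (succ zero)) (succ (succ zero)))
type:
  Vec (Eq Nat (succ (succ zero)) (succ (succ zero))) zero
observation: reduction starts at a beta-redex, and 2 normal-order steps reach the normal form.


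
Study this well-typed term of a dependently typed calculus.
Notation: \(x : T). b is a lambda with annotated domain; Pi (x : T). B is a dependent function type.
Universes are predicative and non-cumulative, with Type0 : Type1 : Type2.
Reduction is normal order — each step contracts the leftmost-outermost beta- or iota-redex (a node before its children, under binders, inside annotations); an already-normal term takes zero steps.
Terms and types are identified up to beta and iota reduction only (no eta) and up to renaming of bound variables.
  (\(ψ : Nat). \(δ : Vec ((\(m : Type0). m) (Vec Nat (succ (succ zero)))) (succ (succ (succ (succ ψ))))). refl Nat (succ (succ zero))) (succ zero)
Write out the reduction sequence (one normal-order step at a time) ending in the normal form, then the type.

normal-order reduction:
  (\(ψ : Nat). \(δ : Vec ((\(m : Type0). m) (Vec Nat (succ (succ zero)))) (succ (succ (succ (succ ψ))))). refl Nat (succ (succ zero))) (succ zero)
  ~> \(ψ : Vec ((\(δ : Type0). δ) (Vec Nat (succ (succ zero)))) (succ (succ (succ (succ (succ zero)))))). refl Nat (succ (succ zero))
  ~> \(ψ : Vec (Vec Nat (succ (succ zero))) (succ (succ (succ (succ (succ zero)))))). refl Nat (succ (succ zero))
inferred type:
  Pi (ψ : Vec (Vec Nat (succ (succ zero))) (succ (succ (succ (succ (succ zero)))))). Eq Nat (succ (succ zero)) (succ (succ zero))


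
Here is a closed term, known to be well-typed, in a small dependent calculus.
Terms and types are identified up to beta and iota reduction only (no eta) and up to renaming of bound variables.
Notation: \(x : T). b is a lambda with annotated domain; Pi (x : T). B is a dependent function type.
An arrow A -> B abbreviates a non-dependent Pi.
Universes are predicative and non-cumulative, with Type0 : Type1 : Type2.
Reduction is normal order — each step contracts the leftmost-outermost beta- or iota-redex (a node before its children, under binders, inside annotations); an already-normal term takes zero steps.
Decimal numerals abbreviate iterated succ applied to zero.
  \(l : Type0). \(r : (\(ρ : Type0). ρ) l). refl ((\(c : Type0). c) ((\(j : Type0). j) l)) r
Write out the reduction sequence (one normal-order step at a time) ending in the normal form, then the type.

reduction (normal order):
  \(l : Type0). \(r : (\(ρ : Type0). ρ) l). refl ((\(c : Type0). c) ((\(j : Type0). j) l)) r
  ~> \(l : Type0). \(r : l). refl ((\(ρ : Type0). ρ) ((\(c : Type0). c) l)) r
  ~> \(l : Type0). \(r : l). refl ((\(ρ : Type0). ρ) l) r
  ~> \(l : Type0). \(r : l). refl l r
type:
  Pi (l : Type0). Pi (r : l). Eq l r r


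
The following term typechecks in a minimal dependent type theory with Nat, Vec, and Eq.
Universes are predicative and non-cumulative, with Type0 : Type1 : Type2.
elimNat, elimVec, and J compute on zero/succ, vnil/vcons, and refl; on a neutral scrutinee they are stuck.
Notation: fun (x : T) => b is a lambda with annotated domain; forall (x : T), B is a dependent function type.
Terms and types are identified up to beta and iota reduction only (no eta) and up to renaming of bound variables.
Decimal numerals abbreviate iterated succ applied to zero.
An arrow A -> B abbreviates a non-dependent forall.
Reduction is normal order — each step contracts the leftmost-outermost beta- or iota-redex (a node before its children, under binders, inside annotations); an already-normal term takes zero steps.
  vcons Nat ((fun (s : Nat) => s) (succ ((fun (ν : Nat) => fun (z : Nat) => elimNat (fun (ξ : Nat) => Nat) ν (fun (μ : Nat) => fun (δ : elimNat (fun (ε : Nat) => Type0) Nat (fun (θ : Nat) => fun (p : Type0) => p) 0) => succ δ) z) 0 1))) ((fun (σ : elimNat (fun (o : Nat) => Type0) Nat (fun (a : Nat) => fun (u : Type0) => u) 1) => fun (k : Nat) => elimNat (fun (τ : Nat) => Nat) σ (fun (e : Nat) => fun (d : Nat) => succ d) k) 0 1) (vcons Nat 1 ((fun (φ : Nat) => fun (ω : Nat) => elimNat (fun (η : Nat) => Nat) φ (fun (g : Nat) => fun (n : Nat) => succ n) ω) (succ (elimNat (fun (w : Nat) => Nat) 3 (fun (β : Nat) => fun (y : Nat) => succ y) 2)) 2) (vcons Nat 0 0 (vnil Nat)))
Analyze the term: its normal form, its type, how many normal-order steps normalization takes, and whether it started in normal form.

resulting normal form:
  vcons Nat 2 1 (vcons Nat 1 8 (vcons Nat 0 0 (vnil Nat)))
the term's type:
  Vec Nat 3
steps to reach normal form (normal order): 29
term was already normal: no
first redex: a beta-redex


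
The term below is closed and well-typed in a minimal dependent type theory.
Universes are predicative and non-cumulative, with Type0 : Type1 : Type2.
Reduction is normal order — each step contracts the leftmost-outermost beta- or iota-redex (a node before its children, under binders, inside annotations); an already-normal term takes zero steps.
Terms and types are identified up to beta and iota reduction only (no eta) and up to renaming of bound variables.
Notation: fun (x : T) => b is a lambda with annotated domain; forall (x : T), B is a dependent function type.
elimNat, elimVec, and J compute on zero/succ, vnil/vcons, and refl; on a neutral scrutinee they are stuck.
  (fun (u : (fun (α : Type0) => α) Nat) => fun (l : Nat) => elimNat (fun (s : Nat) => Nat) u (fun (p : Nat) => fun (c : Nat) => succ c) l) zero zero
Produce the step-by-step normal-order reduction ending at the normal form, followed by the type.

reduction (normal order):
  (fun (u : (fun (α : Type0) => α) Nat) => fun (l : Nat) => elimNat (fun (s : Nat) => Nat) u (fun (p : Nat) => fun (c : Nat) => succ c) l) zero zero
  ~> (fun (u : Nat) => elimNat (fun (α : Nat) => Nat) zero (fun (l : Nat) => fun (s : Nat) => succ s) u) zero
  ~> elimNat (fun (u : Nat) => Nat) zero (fun (α : Nat) => fun (l : Nat) => succ l) zero
  ~> zero
type:
  Nat


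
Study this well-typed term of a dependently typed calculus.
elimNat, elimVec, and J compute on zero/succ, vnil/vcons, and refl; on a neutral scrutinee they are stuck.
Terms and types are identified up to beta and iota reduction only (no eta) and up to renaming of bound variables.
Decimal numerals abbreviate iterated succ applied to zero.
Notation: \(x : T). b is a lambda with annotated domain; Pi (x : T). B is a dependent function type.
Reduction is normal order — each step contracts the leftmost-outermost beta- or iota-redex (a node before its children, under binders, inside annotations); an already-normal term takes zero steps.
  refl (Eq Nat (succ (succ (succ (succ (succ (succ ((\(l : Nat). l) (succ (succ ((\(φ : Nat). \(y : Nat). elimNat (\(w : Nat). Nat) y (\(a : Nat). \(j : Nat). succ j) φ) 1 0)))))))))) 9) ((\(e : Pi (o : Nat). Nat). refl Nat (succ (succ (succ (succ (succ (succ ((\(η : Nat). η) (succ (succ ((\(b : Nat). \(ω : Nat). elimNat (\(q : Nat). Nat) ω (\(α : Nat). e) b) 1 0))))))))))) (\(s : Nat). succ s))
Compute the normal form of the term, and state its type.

reduced normal form:
  refl (Eq Nat 9 9) (refl Nat 9)
inferred type:
  Eq (Eq Nat 9 9) (refl Nat 9) (refl Nat 9)
observation: 15 normal-order steps separate the term from its normal form.


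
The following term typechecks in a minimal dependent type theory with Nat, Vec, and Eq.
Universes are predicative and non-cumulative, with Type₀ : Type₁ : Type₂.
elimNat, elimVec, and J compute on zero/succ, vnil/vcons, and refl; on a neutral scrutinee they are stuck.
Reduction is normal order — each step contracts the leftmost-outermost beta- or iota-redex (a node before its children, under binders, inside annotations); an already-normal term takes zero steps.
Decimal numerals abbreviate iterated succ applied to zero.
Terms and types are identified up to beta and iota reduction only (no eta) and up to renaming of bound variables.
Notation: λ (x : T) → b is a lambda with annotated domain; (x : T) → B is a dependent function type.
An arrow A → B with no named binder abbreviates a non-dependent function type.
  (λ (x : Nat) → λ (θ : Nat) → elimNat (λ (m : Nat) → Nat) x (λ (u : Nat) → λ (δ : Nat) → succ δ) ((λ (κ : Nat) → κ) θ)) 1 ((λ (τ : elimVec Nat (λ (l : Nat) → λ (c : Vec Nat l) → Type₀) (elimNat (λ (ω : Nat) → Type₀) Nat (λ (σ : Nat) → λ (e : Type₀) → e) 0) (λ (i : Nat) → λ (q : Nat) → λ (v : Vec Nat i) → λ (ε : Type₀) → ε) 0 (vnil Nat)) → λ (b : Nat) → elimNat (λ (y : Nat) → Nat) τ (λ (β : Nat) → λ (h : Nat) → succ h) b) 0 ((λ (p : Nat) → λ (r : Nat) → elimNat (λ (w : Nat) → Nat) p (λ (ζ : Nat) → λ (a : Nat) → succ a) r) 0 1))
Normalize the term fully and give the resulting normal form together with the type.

resulting normal form:
  2
type:
  Nat
observation: the leftmost-outermost redex is a beta-redex, and normalization takes 19 steps.


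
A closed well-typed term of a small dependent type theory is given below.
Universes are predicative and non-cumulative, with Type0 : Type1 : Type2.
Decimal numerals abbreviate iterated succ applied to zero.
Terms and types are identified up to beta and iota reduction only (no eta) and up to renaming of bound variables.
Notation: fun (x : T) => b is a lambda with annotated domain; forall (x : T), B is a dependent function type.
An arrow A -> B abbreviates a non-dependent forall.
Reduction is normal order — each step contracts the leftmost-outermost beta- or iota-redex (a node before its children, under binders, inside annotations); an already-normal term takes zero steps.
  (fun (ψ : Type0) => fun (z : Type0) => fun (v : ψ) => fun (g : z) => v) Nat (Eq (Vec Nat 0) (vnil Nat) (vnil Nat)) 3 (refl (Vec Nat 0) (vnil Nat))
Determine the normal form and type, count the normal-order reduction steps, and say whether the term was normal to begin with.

reduced normal form:
  3
type:
  Nat
normal-order step count: 4
term was already normal: no
first contracted redex: a beta-redex


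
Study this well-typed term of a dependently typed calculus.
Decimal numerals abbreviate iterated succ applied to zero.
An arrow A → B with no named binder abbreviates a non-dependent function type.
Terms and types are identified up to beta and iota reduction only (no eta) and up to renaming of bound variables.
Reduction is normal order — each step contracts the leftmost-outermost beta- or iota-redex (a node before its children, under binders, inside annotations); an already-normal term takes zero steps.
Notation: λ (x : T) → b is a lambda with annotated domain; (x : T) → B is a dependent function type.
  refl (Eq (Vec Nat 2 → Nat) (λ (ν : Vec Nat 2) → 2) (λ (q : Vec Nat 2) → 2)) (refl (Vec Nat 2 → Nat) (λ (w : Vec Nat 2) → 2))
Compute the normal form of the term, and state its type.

resulting normal form:
  refl (Eq (Vec Nat 2 → Nat) (λ (ν : Vec Nat 2) → 2) (λ (q : Vec Nat 2) → 2)) (refl (Vec Nat 2 → Nat) (λ (w : Vec Nat 2) → 2))
type:
  Eq (Eq (Vec Nat 2 → Nat) (λ (ν : Vec Nat 2) → 2) (λ (q : Vec Nat 2) → 2)) (refl (Vec Nat 2 → Nat) (λ (w : Vec Nat 2) → 2)) (refl (Vec Nat 2 → Nat) (λ (φ : Vec Nat 2) → 2))
observation: the term is already in normal form.


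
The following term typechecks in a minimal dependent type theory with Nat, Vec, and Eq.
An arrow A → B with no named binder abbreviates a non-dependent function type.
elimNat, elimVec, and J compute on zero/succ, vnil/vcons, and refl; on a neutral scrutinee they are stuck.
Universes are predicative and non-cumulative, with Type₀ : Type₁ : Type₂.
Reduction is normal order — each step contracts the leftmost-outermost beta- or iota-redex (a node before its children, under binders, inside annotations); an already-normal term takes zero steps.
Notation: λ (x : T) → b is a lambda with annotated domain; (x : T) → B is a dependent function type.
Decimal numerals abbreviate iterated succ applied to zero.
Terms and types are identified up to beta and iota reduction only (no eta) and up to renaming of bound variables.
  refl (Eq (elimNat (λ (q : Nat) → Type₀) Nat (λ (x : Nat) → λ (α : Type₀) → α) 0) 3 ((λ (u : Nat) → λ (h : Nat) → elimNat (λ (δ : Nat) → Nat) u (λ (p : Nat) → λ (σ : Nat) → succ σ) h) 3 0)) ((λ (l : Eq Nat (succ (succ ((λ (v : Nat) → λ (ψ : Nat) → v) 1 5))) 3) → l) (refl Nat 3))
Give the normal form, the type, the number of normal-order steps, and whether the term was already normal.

resulting normal form:
  refl (Eq Nat 3 3) (refl Nat 3)
type:
  Eq (Eq Nat 3 3) (refl Nat 3) (refl Nat 3)
normal-order step count: 5
term was already normal: no
first contracted redex: an elimNat iota-redex


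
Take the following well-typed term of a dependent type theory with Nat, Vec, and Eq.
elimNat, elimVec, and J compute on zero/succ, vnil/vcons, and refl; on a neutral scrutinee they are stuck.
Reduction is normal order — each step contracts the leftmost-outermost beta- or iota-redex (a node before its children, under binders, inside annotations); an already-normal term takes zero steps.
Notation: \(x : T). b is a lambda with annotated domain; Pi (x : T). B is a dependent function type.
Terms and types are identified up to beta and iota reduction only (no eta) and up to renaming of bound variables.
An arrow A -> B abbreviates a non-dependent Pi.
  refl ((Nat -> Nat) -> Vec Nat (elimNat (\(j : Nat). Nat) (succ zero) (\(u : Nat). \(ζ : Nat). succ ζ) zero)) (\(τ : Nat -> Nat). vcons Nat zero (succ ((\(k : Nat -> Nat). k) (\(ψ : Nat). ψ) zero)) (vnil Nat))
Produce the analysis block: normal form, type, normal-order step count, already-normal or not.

resulting normal form:
  refl ((Nat -> Nat) -> Vec Nat (succ zero)) (\(j : Nat -> Nat). vcons Nat zero (succ zero) (vnil Nat))
inferred type:
  Eq ((Nat -> Nat) -> Vec Nat (succ zero)) (\(j : Nat -> Nat). vcons Nat zero (succ zero) (vnil Nat)) (\(u : Nat -> Nat). vcons Nat zero (succ zero) (vnil Nat))
reduction steps (normal order): 3
started in normal form: no
first redex: an elimNat iota-redex


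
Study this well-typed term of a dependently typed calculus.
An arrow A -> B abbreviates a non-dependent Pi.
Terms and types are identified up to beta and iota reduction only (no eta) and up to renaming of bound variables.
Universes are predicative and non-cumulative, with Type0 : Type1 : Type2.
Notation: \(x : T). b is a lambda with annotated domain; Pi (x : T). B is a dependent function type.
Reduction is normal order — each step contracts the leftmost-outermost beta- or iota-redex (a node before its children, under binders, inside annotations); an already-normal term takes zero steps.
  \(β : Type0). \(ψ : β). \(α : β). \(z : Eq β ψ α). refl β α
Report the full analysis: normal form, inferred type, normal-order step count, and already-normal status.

reduced normal form:
  \(β : Type0). \(ψ : β). \(α : β). \(z : Eq β ψ α). refl β α
inferred type:
  Pi (β : Type0). Pi (ψ : β). Pi (α : β). Eq β ψ α -> Eq β α α
steps to reach normal form (normal order): 0
already normal: yes


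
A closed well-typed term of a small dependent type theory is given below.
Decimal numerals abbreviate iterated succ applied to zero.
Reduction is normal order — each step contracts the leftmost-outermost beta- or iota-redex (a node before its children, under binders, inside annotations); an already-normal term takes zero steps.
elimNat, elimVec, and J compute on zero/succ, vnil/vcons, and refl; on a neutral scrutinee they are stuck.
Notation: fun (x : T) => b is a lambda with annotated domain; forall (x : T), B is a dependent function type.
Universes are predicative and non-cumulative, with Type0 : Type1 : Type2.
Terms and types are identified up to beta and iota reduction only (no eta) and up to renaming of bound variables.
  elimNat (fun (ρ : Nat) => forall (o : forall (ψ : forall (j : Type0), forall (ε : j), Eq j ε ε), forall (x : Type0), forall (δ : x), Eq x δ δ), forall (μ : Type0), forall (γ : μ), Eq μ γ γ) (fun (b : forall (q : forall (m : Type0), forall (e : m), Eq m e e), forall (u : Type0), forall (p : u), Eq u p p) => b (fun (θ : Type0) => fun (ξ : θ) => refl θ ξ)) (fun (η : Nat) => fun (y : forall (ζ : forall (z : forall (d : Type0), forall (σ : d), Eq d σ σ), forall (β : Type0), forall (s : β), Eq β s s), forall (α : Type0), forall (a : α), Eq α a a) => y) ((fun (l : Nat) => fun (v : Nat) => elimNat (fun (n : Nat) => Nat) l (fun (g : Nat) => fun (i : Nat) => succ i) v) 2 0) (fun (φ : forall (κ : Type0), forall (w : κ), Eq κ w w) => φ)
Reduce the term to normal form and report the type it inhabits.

reduced normal form:
  fun (ρ : Type0) => fun (o : ρ) => refl ρ o
type:
  forall (ρ : Type0), forall (o : ρ), Eq ρ o o


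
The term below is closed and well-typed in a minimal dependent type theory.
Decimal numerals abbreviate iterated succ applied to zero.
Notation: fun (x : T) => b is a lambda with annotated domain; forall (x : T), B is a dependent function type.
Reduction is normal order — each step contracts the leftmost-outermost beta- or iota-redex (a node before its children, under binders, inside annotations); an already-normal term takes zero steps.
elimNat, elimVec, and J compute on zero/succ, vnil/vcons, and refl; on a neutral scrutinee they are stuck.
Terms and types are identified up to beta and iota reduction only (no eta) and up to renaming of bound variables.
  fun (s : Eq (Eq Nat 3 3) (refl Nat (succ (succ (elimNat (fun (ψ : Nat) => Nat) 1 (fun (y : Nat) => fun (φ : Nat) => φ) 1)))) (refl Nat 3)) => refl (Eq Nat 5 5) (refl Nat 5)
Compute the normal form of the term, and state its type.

normal form:
  fun (s : Eq (Eq Nat 3 3) (refl Nat 3) (refl Nat 3)) => refl (Eq Nat 5 5) (refl Nat 5)
type:
  forall (s : Eq (Eq Nat 3 3) (refl Nat 3) (refl Nat 3)), Eq (Eq Nat 5 5) (refl Nat 5) (refl Nat 5)


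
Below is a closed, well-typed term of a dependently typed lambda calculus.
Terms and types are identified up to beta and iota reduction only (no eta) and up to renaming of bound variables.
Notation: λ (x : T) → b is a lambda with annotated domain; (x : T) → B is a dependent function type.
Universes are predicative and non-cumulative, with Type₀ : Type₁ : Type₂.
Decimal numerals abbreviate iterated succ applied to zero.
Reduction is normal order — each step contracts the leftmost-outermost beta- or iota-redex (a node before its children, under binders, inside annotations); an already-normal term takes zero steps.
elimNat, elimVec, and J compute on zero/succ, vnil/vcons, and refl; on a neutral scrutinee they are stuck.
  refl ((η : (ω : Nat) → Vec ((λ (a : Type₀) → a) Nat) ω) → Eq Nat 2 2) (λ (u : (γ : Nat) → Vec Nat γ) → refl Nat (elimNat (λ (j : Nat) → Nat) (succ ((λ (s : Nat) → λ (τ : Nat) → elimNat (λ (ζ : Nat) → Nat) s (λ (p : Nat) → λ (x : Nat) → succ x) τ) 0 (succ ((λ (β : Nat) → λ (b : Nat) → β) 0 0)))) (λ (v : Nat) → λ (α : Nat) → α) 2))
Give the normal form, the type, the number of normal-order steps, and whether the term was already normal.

normal form:
  refl ((η : (ω : Nat) → Vec Nat ω) → Eq Nat 2 2) (λ (a : (u : Nat) → Vec Nat u) → refl Nat 2)
type:
  Eq ((η : (ω : Nat) → Vec Nat ω) → Eq Nat 2 2) (λ (a : (u : Nat) → Vec Nat u) → refl Nat 2) (λ (γ : (j : Nat) → Vec Nat j) → refl Nat 2)
reduction steps (normal order): 16
already normal: no
first contracted redex: a beta-redex


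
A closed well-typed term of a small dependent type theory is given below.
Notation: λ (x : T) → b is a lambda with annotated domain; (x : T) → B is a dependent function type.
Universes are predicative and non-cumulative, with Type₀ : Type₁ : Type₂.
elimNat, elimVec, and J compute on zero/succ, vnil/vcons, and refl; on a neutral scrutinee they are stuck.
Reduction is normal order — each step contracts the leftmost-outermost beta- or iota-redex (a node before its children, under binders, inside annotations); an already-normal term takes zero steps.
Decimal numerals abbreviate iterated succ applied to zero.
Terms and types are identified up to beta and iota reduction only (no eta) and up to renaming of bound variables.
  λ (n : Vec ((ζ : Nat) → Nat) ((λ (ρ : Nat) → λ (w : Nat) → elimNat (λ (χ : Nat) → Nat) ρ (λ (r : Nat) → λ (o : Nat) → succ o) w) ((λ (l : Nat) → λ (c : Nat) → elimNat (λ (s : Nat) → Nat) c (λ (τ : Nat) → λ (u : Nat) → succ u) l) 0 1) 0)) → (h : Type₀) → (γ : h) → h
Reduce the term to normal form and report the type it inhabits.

resulting normal form:
  λ (n : Vec ((ζ : Nat) → Nat) 1) → (ρ : Type₀) → (w : ρ) → ρ
inferred type:
  (n : Vec ((ζ : Nat) → Nat) 1) → Type₁


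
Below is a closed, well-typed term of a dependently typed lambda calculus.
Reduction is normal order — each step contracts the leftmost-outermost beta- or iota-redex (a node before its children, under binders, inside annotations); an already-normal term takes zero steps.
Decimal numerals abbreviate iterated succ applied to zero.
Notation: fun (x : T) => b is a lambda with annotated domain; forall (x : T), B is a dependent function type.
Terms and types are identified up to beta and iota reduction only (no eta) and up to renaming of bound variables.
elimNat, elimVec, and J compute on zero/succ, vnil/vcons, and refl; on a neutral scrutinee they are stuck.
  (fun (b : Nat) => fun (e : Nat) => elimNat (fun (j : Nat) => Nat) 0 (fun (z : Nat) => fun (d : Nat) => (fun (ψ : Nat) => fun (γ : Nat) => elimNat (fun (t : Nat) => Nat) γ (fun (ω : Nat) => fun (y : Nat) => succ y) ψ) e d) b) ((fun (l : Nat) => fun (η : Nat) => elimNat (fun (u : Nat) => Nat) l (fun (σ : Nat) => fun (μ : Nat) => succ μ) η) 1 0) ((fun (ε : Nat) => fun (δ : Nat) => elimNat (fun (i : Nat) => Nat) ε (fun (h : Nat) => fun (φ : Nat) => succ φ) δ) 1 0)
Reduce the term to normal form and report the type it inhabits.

normal form:
  1
the term's type:
  Nat


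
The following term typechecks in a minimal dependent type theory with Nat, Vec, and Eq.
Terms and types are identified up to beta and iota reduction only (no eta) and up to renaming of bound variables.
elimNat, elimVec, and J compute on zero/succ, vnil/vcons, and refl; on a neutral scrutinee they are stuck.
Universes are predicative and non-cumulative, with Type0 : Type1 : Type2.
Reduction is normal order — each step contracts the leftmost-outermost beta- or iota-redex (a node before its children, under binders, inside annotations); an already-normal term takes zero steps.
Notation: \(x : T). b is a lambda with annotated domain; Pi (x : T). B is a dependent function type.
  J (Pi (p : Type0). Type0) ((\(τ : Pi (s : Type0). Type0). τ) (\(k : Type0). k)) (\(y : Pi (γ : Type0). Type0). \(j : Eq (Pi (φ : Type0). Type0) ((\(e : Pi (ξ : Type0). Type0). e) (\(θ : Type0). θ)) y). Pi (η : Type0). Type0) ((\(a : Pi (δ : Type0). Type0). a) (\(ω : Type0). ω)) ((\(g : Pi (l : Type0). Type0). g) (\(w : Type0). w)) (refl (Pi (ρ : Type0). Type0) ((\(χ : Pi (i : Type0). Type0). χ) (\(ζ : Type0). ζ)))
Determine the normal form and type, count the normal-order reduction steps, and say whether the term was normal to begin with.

resulting normal form:
  \(p : Type0). p
type:
  Pi (p : Type0). Type0
steps to reach normal form (normal order): 2
started in normal form: no
first redex: a J iota-redex
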